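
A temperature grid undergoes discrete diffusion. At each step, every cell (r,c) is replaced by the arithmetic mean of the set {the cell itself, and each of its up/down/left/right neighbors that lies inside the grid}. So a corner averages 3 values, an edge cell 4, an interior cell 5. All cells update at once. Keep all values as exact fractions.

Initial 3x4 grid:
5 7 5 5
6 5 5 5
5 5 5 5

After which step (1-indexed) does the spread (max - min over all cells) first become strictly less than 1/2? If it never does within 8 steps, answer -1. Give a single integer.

Step 1: max=6, min=5, spread=1
Step 2: max=113/20, min=5, spread=13/20
Step 3: max=4027/720, min=5, spread=427/720
Step 4: max=78863/14400, min=507/100, spread=1171/2880
  -> spread < 1/2 first at step 4
Step 5: max=14114111/2592000, min=91649/18000, spread=183331/518400
Step 6: max=839438189/155520000, min=5541431/1080000, spread=331777/1244160
Step 7: max=5570933039/1036800000, min=6955423/1350000, spread=9166727/41472000
Step 8: max=2994617178709/559872000000, min=20119430761/3888000000, spread=779353193/4478976000

Answer: 4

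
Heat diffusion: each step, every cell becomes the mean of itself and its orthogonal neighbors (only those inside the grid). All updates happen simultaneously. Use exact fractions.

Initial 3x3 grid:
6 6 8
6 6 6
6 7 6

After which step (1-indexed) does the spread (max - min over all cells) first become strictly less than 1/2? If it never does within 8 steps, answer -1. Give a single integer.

Answer: 2

Derivation:
Step 1: max=20/3, min=6, spread=2/3
Step 2: max=59/9, min=92/15, spread=19/45
  -> spread < 1/2 first at step 2
Step 3: max=1739/270, min=11153/1800, spread=1321/5400
Step 4: max=207221/32400, min=806959/129600, spread=877/5184
Step 5: max=1546439/243000, min=48564173/7776000, spread=7375/62208
Step 6: max=740157539/116640000, min=2921787031/466560000, spread=62149/746496
Step 7: max=22158208829/3499200000, min=175629598757/27993600000, spread=523543/8957952
Step 8: max=2655340121201/419904000000, min=10552445031679/1679616000000, spread=4410589/107495424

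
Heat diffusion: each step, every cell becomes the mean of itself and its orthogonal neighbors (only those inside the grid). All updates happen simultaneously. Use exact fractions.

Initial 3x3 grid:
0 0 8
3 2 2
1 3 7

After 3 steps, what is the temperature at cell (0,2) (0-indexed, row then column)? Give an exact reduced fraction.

Step 1: cell (0,2) = 10/3
Step 2: cell (0,2) = 127/36
Step 3: cell (0,2) = 1333/432
Full grid after step 3:
  67/36 3673/1440 1333/432
  3073/1440 197/75 9971/2880
  1003/432 8681/2880 125/36

Answer: 1333/432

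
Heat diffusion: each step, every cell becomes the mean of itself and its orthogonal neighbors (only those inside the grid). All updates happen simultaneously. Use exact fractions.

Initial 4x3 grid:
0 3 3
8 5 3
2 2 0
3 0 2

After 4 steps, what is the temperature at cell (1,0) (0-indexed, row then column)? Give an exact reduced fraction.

Answer: 69553/21600

Derivation:
Step 1: cell (1,0) = 15/4
Step 2: cell (1,0) = 461/120
Step 3: cell (1,0) = 293/90
Step 4: cell (1,0) = 69553/21600
Full grid after step 4:
  86137/25920 559109/172800 25519/8640
  69553/21600 209767/72000 4969/1800
  57739/21600 180887/72000 2929/1350
  61177/25920 347317/172800 49117/25920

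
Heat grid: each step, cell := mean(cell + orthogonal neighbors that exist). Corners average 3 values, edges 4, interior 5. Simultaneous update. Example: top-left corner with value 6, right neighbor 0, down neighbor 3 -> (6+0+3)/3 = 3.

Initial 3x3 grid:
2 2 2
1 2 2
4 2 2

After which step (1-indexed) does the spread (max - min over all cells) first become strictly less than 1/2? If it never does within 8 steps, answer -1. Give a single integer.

Step 1: max=5/2, min=5/3, spread=5/6
Step 2: max=85/36, min=28/15, spread=89/180
  -> spread < 1/2 first at step 2
Step 3: max=15833/7200, min=349/180, spread=1873/7200
Step 4: max=280381/129600, min=106597/54000, spread=122741/648000
Step 5: max=54926897/25920000, min=143879/72000, spread=3130457/25920000
Step 6: max=982307029/466560000, min=98232637/48600000, spread=196368569/2332800000
Step 7: max=58476470063/27993600000, min=4736699849/2332800000, spread=523543/8957952
Step 8: max=3496516378861/1679616000000, min=47605568413/23328000000, spread=4410589/107495424

Answer: 2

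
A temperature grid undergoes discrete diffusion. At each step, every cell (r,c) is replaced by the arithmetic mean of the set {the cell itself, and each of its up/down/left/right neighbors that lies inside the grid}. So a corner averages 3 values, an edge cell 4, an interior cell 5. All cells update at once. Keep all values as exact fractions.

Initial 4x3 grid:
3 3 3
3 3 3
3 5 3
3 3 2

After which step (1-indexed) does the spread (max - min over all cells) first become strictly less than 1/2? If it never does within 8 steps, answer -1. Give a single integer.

Answer: 2

Derivation:
Step 1: max=7/2, min=8/3, spread=5/6
Step 2: max=84/25, min=3, spread=9/25
  -> spread < 1/2 first at step 2
Step 3: max=653/200, min=613/200, spread=1/5
Step 4: max=138757/43200, min=22207/7200, spread=1103/8640
Step 5: max=6906089/2160000, min=746911/240000, spread=18389/216000
Step 6: max=495694997/155520000, min=560873/180000, spread=444029/6220800
Step 7: max=29646476423/9331200000, min=1215710627/388800000, spread=3755371/74649600
Step 8: max=592272171719/186624000000, min=73032050543/23328000000, spread=64126139/1492992000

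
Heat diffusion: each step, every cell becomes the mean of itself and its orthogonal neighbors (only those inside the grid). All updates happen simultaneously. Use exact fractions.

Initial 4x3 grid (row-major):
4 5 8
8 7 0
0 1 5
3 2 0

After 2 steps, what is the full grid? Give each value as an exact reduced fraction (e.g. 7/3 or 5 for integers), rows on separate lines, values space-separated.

Answer: 197/36 101/20 46/9
1057/240 459/100 451/120
149/48 66/25 71/24
37/18 17/8 16/9

Derivation:
After step 1:
  17/3 6 13/3
  19/4 21/5 5
  3 3 3/2
  5/3 3/2 7/3
After step 2:
  197/36 101/20 46/9
  1057/240 459/100 451/120
  149/48 66/25 71/24
  37/18 17/8 16/9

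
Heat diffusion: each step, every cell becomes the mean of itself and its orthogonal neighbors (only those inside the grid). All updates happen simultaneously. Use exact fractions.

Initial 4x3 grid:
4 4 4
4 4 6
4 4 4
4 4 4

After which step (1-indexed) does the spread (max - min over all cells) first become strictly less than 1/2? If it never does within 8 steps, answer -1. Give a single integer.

Answer: 3

Derivation:
Step 1: max=14/3, min=4, spread=2/3
Step 2: max=271/60, min=4, spread=31/60
Step 3: max=2371/540, min=4, spread=211/540
  -> spread < 1/2 first at step 3
Step 4: max=232897/54000, min=3647/900, spread=14077/54000
Step 5: max=2084407/486000, min=219683/54000, spread=5363/24300
Step 6: max=62060809/14580000, min=122869/30000, spread=93859/583200
Step 7: max=3709474481/874800000, min=199736467/48600000, spread=4568723/34992000
Step 8: max=221732435629/52488000000, min=6013618889/1458000000, spread=8387449/83980800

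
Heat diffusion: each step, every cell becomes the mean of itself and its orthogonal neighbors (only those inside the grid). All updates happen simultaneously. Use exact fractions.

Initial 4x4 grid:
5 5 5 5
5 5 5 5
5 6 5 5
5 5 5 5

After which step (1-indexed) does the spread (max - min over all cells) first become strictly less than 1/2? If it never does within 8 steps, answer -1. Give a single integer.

Answer: 1

Derivation:
Step 1: max=21/4, min=5, spread=1/4
  -> spread < 1/2 first at step 1
Step 2: max=261/50, min=5, spread=11/50
Step 3: max=12367/2400, min=5, spread=367/2400
Step 4: max=55571/10800, min=3013/600, spread=1337/10800
Step 5: max=1661669/324000, min=90469/18000, spread=33227/324000
Step 6: max=49814327/9720000, min=544049/108000, spread=849917/9720000
Step 7: max=1491714347/291600000, min=8168533/1620000, spread=21378407/291600000
Step 8: max=44706462371/8748000000, min=2453688343/486000000, spread=540072197/8748000000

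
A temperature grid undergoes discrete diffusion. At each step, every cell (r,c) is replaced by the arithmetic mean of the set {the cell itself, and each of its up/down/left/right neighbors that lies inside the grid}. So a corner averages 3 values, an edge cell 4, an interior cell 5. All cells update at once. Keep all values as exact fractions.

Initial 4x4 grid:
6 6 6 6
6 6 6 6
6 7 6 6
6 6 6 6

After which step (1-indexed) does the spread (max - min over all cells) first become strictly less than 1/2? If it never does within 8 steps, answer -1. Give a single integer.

Step 1: max=25/4, min=6, spread=1/4
  -> spread < 1/2 first at step 1
Step 2: max=311/50, min=6, spread=11/50
Step 3: max=14767/2400, min=6, spread=367/2400
Step 4: max=66371/10800, min=3613/600, spread=1337/10800
Step 5: max=1985669/324000, min=108469/18000, spread=33227/324000
Step 6: max=59534327/9720000, min=652049/108000, spread=849917/9720000
Step 7: max=1783314347/291600000, min=9788533/1620000, spread=21378407/291600000
Step 8: max=53454462371/8748000000, min=2939688343/486000000, spread=540072197/8748000000

Answer: 1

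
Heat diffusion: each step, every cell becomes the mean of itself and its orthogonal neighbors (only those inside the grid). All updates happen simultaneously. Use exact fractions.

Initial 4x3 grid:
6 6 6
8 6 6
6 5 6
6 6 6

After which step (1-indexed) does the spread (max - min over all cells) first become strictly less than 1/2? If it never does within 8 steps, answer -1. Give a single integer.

Step 1: max=20/3, min=23/4, spread=11/12
Step 2: max=1537/240, min=35/6, spread=137/240
Step 3: max=13687/2160, min=2113/360, spread=1009/2160
  -> spread < 1/2 first at step 3
Step 4: max=81089/12960, min=50981/8640, spread=1847/5184
Step 5: max=1208341/194400, min=3074137/518400, spread=444317/1555200
Step 6: max=144172117/23328000, min=185291711/31104000, spread=4162667/18662400
Step 7: max=8616724583/1399680000, min=11156084509/1866240000, spread=199728961/1119744000
Step 8: max=515381791057/83980800000, min=671319515351/111974400000, spread=1902744727/13436928000

Answer: 3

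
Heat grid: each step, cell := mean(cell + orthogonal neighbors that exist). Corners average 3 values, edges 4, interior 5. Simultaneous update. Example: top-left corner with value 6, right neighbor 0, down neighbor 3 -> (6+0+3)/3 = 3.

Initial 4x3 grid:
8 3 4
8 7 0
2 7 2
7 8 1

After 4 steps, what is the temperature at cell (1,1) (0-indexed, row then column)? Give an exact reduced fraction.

Answer: 869527/180000

Derivation:
Step 1: cell (1,1) = 5
Step 2: cell (1,1) = 126/25
Step 3: cell (1,1) = 14333/3000
Step 4: cell (1,1) = 869527/180000
Full grid after step 4:
  21797/4050 2068943/432000 137401/32400
  1167899/216000 869527/180000 894149/216000
  1172719/216000 1737979/360000 916969/216000
  694619/129600 4234841/864000 566519/129600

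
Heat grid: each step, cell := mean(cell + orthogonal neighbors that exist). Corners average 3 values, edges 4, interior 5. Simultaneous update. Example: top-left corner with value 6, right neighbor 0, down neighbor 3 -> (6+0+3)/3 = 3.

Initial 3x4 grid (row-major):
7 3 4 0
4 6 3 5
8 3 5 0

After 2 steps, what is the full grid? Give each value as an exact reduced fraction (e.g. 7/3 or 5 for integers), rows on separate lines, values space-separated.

After step 1:
  14/3 5 5/2 3
  25/4 19/5 23/5 2
  5 11/2 11/4 10/3
After step 2:
  191/36 479/120 151/40 5/2
  1183/240 503/100 313/100 97/30
  67/12 341/80 971/240 97/36

Answer: 191/36 479/120 151/40 5/2
1183/240 503/100 313/100 97/30
67/12 341/80 971/240 97/36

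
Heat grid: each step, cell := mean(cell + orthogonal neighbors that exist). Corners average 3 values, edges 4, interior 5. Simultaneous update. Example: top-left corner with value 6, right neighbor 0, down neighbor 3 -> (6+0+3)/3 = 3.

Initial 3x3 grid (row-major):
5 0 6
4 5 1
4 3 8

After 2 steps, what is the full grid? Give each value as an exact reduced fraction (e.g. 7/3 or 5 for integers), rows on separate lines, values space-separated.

After step 1:
  3 4 7/3
  9/2 13/5 5
  11/3 5 4
After step 2:
  23/6 179/60 34/9
  413/120 211/50 209/60
  79/18 229/60 14/3

Answer: 23/6 179/60 34/9
413/120 211/50 209/60
79/18 229/60 14/3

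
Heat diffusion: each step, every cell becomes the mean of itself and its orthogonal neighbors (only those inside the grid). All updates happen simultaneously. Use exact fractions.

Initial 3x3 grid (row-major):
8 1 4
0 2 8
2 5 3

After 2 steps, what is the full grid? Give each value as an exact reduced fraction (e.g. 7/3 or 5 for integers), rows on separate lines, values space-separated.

After step 1:
  3 15/4 13/3
  3 16/5 17/4
  7/3 3 16/3
After step 2:
  13/4 857/240 37/9
  173/60 86/25 1027/240
  25/9 52/15 151/36

Answer: 13/4 857/240 37/9
173/60 86/25 1027/240
25/9 52/15 151/36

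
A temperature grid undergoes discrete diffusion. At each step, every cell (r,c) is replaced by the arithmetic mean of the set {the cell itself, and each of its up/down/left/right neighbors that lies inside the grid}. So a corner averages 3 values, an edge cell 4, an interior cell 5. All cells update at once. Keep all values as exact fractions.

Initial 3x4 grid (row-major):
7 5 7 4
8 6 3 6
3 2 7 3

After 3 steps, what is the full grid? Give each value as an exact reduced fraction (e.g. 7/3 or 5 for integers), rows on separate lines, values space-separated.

After step 1:
  20/3 25/4 19/4 17/3
  6 24/5 29/5 4
  13/3 9/2 15/4 16/3
After step 2:
  227/36 337/60 337/60 173/36
  109/20 547/100 231/50 26/5
  89/18 1043/240 1163/240 157/36
After step 3:
  3127/540 5177/900 18593/3600 703/135
  2217/400 10201/2000 10301/2000 356/75
  10613/2160 35291/7200 32711/7200 10373/2160

Answer: 3127/540 5177/900 18593/3600 703/135
2217/400 10201/2000 10301/2000 356/75
10613/2160 35291/7200 32711/7200 10373/2160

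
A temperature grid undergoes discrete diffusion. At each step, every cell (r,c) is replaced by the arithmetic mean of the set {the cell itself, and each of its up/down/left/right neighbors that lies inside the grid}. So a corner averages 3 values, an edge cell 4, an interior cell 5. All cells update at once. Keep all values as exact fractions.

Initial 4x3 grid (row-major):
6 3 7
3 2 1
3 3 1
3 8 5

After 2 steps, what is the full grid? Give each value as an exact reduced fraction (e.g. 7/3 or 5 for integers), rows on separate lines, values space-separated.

After step 1:
  4 9/2 11/3
  7/2 12/5 11/4
  3 17/5 5/2
  14/3 19/4 14/3
After step 2:
  4 437/120 131/36
  129/40 331/100 679/240
  437/120 321/100 799/240
  149/36 1049/240 143/36

Answer: 4 437/120 131/36
129/40 331/100 679/240
437/120 321/100 799/240
149/36 1049/240 143/36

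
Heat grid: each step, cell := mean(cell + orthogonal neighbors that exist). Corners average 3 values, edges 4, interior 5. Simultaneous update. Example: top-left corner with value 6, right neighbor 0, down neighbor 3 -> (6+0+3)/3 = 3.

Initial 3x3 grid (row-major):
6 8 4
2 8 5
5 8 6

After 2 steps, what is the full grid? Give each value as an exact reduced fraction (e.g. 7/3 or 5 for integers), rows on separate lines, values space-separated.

After step 1:
  16/3 13/2 17/3
  21/4 31/5 23/4
  5 27/4 19/3
After step 2:
  205/36 237/40 215/36
  1307/240 609/100 479/80
  17/3 1457/240 113/18

Answer: 205/36 237/40 215/36
1307/240 609/100 479/80
17/3 1457/240 113/18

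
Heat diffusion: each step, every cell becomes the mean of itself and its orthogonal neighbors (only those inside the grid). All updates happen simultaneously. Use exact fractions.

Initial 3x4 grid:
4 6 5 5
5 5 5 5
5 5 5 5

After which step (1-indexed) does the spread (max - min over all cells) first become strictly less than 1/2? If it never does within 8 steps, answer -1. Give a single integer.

Answer: 2

Derivation:
Step 1: max=21/4, min=19/4, spread=1/2
Step 2: max=409/80, min=59/12, spread=47/240
  -> spread < 1/2 first at step 2
Step 3: max=12209/2400, min=23773/4800, spread=43/320
Step 4: max=109289/21600, min=214943/43200, spread=727/8640
Step 5: max=10904531/2160000, min=86283493/17280000, spread=63517/1152000
Step 6: max=98072711/19440000, min=777143963/155520000, spread=297509/6220800
Step 7: max=2938460087/583200000, min=46696915417/9331200000, spread=12737839/373248000
Step 8: max=88114884179/17496000000, min=2803229018603/559872000000, spread=131578201/4478976000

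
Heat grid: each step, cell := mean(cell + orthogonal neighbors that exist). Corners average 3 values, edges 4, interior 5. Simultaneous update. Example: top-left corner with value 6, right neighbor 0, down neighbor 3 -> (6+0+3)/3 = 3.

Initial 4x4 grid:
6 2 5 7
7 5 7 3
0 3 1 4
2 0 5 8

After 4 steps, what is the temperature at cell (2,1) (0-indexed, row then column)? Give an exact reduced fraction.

Step 1: cell (2,1) = 9/5
Step 2: cell (2,1) = 161/50
Step 3: cell (2,1) = 9173/3000
Step 4: cell (2,1) = 308513/90000
Full grid after step 4:
  93961/21600 329053/72000 334381/72000 1045/216
  141559/36000 240023/60000 33313/7500 328511/72000
  328397/108000 308513/90000 689797/180000 943261/216000
  87173/32400 156421/54000 197989/54000 10483/2592

Answer: 308513/90000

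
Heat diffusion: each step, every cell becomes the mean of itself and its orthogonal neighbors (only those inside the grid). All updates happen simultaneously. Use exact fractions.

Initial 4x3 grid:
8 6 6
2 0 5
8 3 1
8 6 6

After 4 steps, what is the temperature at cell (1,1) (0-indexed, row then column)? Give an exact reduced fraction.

Answer: 65749/15000

Derivation:
Step 1: cell (1,1) = 16/5
Step 2: cell (1,1) = 193/50
Step 3: cell (1,1) = 4289/1000
Step 4: cell (1,1) = 65749/15000
Full grid after step 4:
  301283/64800 27031/6000 279883/64800
  1011851/216000 65749/15000 908851/216000
  1060691/216000 1654451/360000 922691/216000
  674971/129600 4222549/864000 592171/129600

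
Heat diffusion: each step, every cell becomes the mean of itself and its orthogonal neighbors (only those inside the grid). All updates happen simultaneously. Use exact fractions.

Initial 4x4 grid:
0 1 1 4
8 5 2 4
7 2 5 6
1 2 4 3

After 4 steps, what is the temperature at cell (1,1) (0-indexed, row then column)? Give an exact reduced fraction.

Step 1: cell (1,1) = 18/5
Step 2: cell (1,1) = 359/100
Step 3: cell (1,1) = 6893/2000
Step 4: cell (1,1) = 208571/60000
Full grid after step 4:
  24143/7200 25193/8000 24737/8000 22847/7200
  129091/36000 208571/60000 204059/60000 126319/36000
  405001/108000 654569/180000 667241/180000 409069/108000
  236111/64800 785267/216000 797723/216000 250079/64800

Answer: 208571/60000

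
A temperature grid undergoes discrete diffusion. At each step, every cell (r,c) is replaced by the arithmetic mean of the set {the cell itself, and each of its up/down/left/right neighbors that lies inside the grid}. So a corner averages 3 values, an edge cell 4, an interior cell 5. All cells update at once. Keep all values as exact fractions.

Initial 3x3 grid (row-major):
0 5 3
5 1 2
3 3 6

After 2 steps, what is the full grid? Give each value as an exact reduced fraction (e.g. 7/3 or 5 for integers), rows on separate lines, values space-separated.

Answer: 47/18 727/240 103/36
249/80 279/100 33/10
55/18 827/240 119/36

Derivation:
After step 1:
  10/3 9/4 10/3
  9/4 16/5 3
  11/3 13/4 11/3
After step 2:
  47/18 727/240 103/36
  249/80 279/100 33/10
  55/18 827/240 119/36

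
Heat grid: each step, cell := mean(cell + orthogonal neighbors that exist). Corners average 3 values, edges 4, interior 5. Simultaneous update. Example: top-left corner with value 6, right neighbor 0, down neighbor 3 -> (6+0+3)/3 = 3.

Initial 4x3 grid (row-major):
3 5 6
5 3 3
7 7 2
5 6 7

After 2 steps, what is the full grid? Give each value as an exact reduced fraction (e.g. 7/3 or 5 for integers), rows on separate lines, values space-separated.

Answer: 157/36 357/80 149/36
583/120 437/100 1051/240
43/8 133/25 73/16
73/12 89/16 16/3

Derivation:
After step 1:
  13/3 17/4 14/3
  9/2 23/5 7/2
  6 5 19/4
  6 25/4 5
After step 2:
  157/36 357/80 149/36
  583/120 437/100 1051/240
  43/8 133/25 73/16
  73/12 89/16 16/3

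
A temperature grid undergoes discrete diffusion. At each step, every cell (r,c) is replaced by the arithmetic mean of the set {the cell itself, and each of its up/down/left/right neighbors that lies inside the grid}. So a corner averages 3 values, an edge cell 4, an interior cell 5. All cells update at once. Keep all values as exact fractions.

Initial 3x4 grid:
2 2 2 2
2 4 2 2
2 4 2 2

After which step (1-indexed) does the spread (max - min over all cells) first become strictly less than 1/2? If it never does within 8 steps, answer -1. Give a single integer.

Step 1: max=3, min=2, spread=1
Step 2: max=329/120, min=2, spread=89/120
Step 3: max=358/135, min=253/120, spread=587/1080
Step 4: max=169417/64800, min=2593/1200, spread=5879/12960
  -> spread < 1/2 first at step 4
Step 5: max=9973553/3888000, min=7474/3375, spread=272701/777600
Step 6: max=591015967/233280000, min=14569247/6480000, spread=2660923/9331200
Step 7: max=35052129053/13996800000, min=98414797/43200000, spread=126629393/559872000
Step 8: max=2085231199927/839808000000, min=53646183307/23328000000, spread=1231748807/6718464000

Answer: 4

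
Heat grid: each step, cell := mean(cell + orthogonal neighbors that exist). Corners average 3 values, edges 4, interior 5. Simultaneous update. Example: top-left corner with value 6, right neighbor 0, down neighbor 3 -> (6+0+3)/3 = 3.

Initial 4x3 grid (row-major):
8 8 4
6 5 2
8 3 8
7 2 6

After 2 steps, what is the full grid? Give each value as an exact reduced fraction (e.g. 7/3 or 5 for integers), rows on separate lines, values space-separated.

Answer: 61/9 461/80 47/9
1493/240 111/20 569/120
1417/240 101/20 601/120
97/18 207/40 175/36

Derivation:
After step 1:
  22/3 25/4 14/3
  27/4 24/5 19/4
  6 26/5 19/4
  17/3 9/2 16/3
After step 2:
  61/9 461/80 47/9
  1493/240 111/20 569/120
  1417/240 101/20 601/120
  97/18 207/40 175/36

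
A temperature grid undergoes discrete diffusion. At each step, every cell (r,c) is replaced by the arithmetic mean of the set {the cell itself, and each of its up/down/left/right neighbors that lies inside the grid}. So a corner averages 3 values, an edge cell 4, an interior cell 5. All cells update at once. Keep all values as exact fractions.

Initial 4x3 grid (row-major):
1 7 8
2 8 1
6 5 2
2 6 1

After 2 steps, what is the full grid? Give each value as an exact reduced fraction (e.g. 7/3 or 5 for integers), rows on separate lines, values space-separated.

Answer: 163/36 289/60 193/36
239/60 5 127/30
271/60 39/10 77/20
143/36 497/120 35/12

Derivation:
After step 1:
  10/3 6 16/3
  17/4 23/5 19/4
  15/4 27/5 9/4
  14/3 7/2 3
After step 2:
  163/36 289/60 193/36
  239/60 5 127/30
  271/60 39/10 77/20
  143/36 497/120 35/12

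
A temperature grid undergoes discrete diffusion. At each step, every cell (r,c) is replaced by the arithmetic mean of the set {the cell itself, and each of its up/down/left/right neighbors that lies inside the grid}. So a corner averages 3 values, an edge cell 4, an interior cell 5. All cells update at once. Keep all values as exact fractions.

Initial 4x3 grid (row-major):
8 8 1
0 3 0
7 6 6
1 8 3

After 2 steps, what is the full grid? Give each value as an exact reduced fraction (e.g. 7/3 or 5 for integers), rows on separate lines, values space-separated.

After step 1:
  16/3 5 3
  9/2 17/5 5/2
  7/2 6 15/4
  16/3 9/2 17/3
After step 2:
  89/18 251/60 7/2
  251/60 107/25 253/80
  29/6 423/100 215/48
  40/9 43/8 167/36

Answer: 89/18 251/60 7/2
251/60 107/25 253/80
29/6 423/100 215/48
40/9 43/8 167/36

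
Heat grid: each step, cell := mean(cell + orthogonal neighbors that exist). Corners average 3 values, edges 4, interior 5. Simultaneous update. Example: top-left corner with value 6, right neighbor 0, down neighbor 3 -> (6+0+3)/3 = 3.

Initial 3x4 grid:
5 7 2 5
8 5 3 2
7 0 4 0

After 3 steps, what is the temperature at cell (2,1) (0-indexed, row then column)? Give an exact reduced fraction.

Answer: 9731/2400

Derivation:
Step 1: cell (2,1) = 4
Step 2: cell (2,1) = 307/80
Step 3: cell (2,1) = 9731/2400
Full grid after step 3:
  11941/2160 2173/450 4613/1200 389/120
  76181/14400 3353/750 6813/2000 6761/2400
  97/20 9731/2400 7151/2400 1799/720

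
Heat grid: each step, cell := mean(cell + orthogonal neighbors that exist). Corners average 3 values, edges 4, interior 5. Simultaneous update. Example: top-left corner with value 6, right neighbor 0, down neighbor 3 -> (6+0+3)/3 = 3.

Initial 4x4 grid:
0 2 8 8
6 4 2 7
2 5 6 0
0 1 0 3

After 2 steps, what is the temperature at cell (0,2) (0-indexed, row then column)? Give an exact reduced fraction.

Step 1: cell (0,2) = 5
Step 2: cell (0,2) = 647/120
Full grid after step 2:
  55/18 449/120 647/120 203/36
  763/240 193/50 421/100 1279/240
  217/80 59/20 181/50 237/80
  23/12 43/20 19/10 5/2

Answer: 647/120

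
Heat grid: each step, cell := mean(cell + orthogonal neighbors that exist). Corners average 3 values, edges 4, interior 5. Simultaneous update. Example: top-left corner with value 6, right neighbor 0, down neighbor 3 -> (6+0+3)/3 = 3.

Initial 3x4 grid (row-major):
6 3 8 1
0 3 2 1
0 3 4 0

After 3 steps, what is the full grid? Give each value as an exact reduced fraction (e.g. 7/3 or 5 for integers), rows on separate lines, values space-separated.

After step 1:
  3 5 7/2 10/3
  9/4 11/5 18/5 1
  1 5/2 9/4 5/3
After step 2:
  41/12 137/40 463/120 47/18
  169/80 311/100 251/100 12/5
  23/12 159/80 601/240 59/36
After step 3:
  2149/720 1381/400 2791/900 3193/1080
  12667/4800 2629/1000 5753/2000 229/100
  361/180 5711/2400 15553/7200 4711/2160

Answer: 2149/720 1381/400 2791/900 3193/1080
12667/4800 2629/1000 5753/2000 229/100
361/180 5711/2400 15553/7200 4711/2160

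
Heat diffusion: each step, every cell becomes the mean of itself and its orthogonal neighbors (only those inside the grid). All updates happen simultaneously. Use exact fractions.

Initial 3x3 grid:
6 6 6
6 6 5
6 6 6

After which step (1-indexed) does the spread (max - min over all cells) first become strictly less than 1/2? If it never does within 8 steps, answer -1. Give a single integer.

Answer: 1

Derivation:
Step 1: max=6, min=17/3, spread=1/3
  -> spread < 1/2 first at step 1
Step 2: max=6, min=1373/240, spread=67/240
Step 3: max=1193/200, min=12523/2160, spread=1807/10800
Step 4: max=32039/5400, min=5026037/864000, spread=33401/288000
Step 5: max=3196609/540000, min=45426067/7776000, spread=3025513/38880000
Step 6: max=170044051/28800000, min=18197473133/3110400000, spread=53531/995328
Step 7: max=45864883949/7776000000, min=1093711074151/186624000000, spread=450953/11943936
Step 8: max=5497711389481/933120000000, min=65675736439397/11197440000000, spread=3799043/143327232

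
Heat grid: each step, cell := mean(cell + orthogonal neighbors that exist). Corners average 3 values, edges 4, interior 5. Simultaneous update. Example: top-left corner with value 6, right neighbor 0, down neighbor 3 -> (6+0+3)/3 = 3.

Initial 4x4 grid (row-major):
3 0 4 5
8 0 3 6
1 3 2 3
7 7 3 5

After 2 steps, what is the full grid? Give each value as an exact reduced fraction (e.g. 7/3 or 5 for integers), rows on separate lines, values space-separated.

After step 1:
  11/3 7/4 3 5
  3 14/5 3 17/4
  19/4 13/5 14/5 4
  5 5 17/4 11/3
After step 2:
  101/36 673/240 51/16 49/12
  853/240 263/100 317/100 65/16
  307/80 359/100 333/100 883/240
  59/12 337/80 943/240 143/36

Answer: 101/36 673/240 51/16 49/12
853/240 263/100 317/100 65/16
307/80 359/100 333/100 883/240
59/12 337/80 943/240 143/36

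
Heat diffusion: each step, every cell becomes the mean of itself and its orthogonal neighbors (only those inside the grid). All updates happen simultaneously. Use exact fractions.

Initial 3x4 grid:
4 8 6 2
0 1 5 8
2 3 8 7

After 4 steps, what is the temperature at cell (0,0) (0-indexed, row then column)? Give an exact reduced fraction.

Step 1: cell (0,0) = 4
Step 2: cell (0,0) = 7/2
Step 3: cell (0,0) = 2533/720
Step 4: cell (0,0) = 31151/8640
Full grid after step 4:
  31151/8640 4997/1200 53809/10800 14039/2592
  577373/172800 290749/72000 3739/750 161149/28800
  84403/25920 170117/43200 217361/43200 3637/648

Answer: 31151/8640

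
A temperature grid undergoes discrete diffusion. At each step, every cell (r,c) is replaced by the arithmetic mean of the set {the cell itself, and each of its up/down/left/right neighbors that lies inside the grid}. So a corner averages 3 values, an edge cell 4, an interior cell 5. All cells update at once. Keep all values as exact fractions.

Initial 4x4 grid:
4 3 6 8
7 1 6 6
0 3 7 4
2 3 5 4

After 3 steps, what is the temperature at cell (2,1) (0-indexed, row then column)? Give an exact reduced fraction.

Step 1: cell (2,1) = 14/5
Step 2: cell (2,1) = 361/100
Step 3: cell (2,1) = 5293/1500
Full grid after step 3:
  1709/432 1237/288 37957/7200 6191/1080
  2467/720 991/240 14729/3000 40057/7200
  11279/3600 5293/1500 5491/1200 7309/1440
  1507/540 12329/3600 3029/720 2053/432

Answer: 5293/1500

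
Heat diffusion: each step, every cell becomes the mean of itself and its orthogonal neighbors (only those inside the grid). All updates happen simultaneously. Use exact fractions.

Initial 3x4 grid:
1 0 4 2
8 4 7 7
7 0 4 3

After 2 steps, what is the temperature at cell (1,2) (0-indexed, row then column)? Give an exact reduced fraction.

Step 1: cell (1,2) = 26/5
Step 2: cell (1,2) = 41/10
Full grid after step 2:
  41/12 123/40 451/120 37/9
  21/5 4 41/10 379/80
  55/12 321/80 1027/240 155/36

Answer: 41/10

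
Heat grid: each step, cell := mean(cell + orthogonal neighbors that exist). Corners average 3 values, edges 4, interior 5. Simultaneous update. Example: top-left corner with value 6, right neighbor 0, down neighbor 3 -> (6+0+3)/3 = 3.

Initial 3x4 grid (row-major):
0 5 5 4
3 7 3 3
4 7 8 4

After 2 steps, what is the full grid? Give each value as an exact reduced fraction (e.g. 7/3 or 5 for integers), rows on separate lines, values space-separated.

Answer: 125/36 97/24 177/40 47/12
95/24 489/100 469/100 177/40
44/9 65/12 111/20 14/3

Derivation:
After step 1:
  8/3 17/4 17/4 4
  7/2 5 26/5 7/2
  14/3 13/2 11/2 5
After step 2:
  125/36 97/24 177/40 47/12
  95/24 489/100 469/100 177/40
  44/9 65/12 111/20 14/3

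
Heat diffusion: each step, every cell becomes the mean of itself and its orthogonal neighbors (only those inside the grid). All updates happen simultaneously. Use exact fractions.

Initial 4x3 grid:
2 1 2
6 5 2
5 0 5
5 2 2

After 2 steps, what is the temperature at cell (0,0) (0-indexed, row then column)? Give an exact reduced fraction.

Answer: 10/3

Derivation:
Step 1: cell (0,0) = 3
Step 2: cell (0,0) = 10/3
Full grid after step 2:
  10/3 299/120 23/9
  143/40 167/50 613/240
  159/40 147/50 243/80
  41/12 253/80 5/2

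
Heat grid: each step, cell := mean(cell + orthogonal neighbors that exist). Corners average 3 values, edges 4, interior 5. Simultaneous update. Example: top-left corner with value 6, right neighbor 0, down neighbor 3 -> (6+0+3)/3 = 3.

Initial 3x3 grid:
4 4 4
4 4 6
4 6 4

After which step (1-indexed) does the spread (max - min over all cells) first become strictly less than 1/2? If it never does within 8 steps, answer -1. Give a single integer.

Step 1: max=16/3, min=4, spread=4/3
Step 2: max=193/40, min=4, spread=33/40
Step 3: max=2597/540, min=191/45, spread=61/108
Step 4: max=151039/32400, min=5761/1350, spread=511/1296
  -> spread < 1/2 first at step 4
Step 5: max=9005933/1944000, min=78401/18000, spread=4309/15552
Step 6: max=533943751/116640000, min=10651237/2430000, spread=36295/186624
Step 7: max=31878770597/6998400000, min=2576935831/583200000, spread=305773/2239488
Step 8: max=1902930670159/419904000000, min=25870575497/5832000000, spread=2575951/26873856

Answer: 4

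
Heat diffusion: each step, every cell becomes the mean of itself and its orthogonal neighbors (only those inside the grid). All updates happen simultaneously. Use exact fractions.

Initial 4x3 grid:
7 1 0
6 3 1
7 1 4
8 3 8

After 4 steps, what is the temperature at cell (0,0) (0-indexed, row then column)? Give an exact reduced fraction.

Answer: 97303/25920

Derivation:
Step 1: cell (0,0) = 14/3
Step 2: cell (0,0) = 79/18
Step 3: cell (0,0) = 1043/270
Step 4: cell (0,0) = 97303/25920
Full grid after step 4:
  97303/25920 536089/172800 68353/25920
  176951/43200 253553/72000 63463/21600
  13381/2880 49453/12000 5303/1440
  7081/1440 737/160 503/120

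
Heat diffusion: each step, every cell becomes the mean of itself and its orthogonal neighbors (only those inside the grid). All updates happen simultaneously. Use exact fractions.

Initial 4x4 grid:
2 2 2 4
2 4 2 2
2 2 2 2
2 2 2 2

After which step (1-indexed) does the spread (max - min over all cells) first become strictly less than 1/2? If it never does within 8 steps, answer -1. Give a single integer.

Answer: 3

Derivation:
Step 1: max=8/3, min=2, spread=2/3
Step 2: max=23/9, min=2, spread=5/9
Step 3: max=2687/1080, min=49/24, spread=241/540
  -> spread < 1/2 first at step 3
Step 4: max=78749/32400, min=12499/6000, spread=3517/10125
Step 5: max=2335079/972000, min=76291/36000, spread=137611/486000
Step 6: max=13828573/5832000, min=154021/72000, spread=169109/729000
Step 7: max=2057220827/874800000, min=349709843/162000000, spread=421969187/2187000000
Step 8: max=61225168889/26244000000, min=10565627243/4860000000, spread=5213477221/32805000000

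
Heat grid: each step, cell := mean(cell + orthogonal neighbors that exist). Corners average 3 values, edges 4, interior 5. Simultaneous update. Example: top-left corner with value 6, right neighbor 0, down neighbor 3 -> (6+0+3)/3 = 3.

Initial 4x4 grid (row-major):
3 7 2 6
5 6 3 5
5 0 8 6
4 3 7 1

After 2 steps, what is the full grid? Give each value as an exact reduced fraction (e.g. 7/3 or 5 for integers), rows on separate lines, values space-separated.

Answer: 19/4 91/20 68/15 83/18
349/80 453/100 233/50 287/60
333/80 102/25 19/4 73/15
11/3 333/80 1063/240 173/36

Derivation:
After step 1:
  5 9/2 9/2 13/3
  19/4 21/5 24/5 5
  7/2 22/5 24/5 5
  4 7/2 19/4 14/3
After step 2:
  19/4 91/20 68/15 83/18
  349/80 453/100 233/50 287/60
  333/80 102/25 19/4 73/15
  11/3 333/80 1063/240 173/36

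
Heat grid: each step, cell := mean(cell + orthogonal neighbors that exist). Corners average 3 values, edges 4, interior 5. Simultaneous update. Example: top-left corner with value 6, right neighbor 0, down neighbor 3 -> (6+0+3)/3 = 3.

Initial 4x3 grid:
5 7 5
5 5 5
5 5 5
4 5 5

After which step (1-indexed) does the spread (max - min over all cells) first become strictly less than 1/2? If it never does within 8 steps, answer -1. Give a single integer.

Answer: 4

Derivation:
Step 1: max=17/3, min=14/3, spread=1
Step 2: max=667/120, min=85/18, spread=301/360
Step 3: max=5837/1080, min=1039/216, spread=107/180
Step 4: max=2311771/432000, min=631523/129600, spread=620083/1296000
  -> spread < 1/2 first at step 4
Step 5: max=20613161/3888000, min=38198287/7776000, spread=201869/518400
Step 6: max=8190996811/1555200000, min=2309757953/466560000, spread=1475410903/4665600000
Step 7: max=73327349501/13996800000, min=139334747227/27993600000, spread=3614791/13824000
Step 8: max=29205349068691/5598720000000, min=8400317342993/1679616000000, spread=3612873776143/16796160000000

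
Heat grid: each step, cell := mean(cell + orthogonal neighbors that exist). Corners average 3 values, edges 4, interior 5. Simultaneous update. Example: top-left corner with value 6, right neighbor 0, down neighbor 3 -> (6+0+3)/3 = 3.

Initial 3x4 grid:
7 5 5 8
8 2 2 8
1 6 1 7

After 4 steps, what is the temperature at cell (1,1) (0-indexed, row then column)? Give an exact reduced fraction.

Answer: 409751/90000

Derivation:
Step 1: cell (1,1) = 23/5
Step 2: cell (1,1) = 399/100
Step 3: cell (1,1) = 27781/6000
Step 4: cell (1,1) = 409751/90000
Full grid after step 4:
  159641/32400 1083709/216000 367103/72000 25967/4800
  2042063/432000 409751/90000 1754179/360000 4417451/864000
  93569/21600 8723/2000 60449/13500 634459/129600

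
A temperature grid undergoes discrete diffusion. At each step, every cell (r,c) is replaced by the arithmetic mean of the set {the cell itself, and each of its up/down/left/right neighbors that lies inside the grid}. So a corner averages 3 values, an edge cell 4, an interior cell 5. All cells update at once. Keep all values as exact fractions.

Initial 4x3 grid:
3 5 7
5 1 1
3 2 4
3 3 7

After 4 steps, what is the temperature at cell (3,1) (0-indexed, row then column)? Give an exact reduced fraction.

Step 1: cell (3,1) = 15/4
Step 2: cell (3,1) = 841/240
Step 3: cell (3,1) = 50363/14400
Step 4: cell (3,1) = 2954977/864000
Full grid after step 4:
  229529/64800 195127/54000 235079/64800
  732863/216000 307967/90000 764363/216000
  234581/72000 1216043/360000 752743/216000
  143561/43200 2954977/864000 461783/129600

Answer: 2954977/864000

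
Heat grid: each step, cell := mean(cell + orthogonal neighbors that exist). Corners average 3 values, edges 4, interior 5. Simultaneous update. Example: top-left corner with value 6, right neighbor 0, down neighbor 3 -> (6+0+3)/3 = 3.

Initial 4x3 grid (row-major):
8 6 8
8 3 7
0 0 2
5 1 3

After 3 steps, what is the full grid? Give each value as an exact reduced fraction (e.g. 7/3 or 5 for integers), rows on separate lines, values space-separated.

After step 1:
  22/3 25/4 7
  19/4 24/5 5
  13/4 6/5 3
  2 9/4 2
After step 2:
  55/9 1523/240 73/12
  151/30 22/5 99/20
  14/5 29/10 14/5
  5/2 149/80 29/12
After step 3:
  12593/2160 16517/2880 4171/720
  1651/360 5671/1200 547/120
  397/120 1181/400 49/15
  191/80 2323/960 1699/720

Answer: 12593/2160 16517/2880 4171/720
1651/360 5671/1200 547/120
397/120 1181/400 49/15
191/80 2323/960 1699/720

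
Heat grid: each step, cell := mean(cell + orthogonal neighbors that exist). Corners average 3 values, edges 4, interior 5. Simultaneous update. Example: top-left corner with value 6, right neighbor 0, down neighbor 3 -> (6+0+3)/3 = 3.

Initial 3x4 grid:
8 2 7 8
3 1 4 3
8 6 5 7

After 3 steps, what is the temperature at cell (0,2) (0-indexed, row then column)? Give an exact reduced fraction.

Step 1: cell (0,2) = 21/4
Step 2: cell (0,2) = 79/16
Step 3: cell (0,2) = 11719/2400
Full grid after step 3:
  9707/2160 32777/7200 11719/2400 751/144
  5617/1200 9097/2000 9587/2000 12439/2400
  5261/1080 17351/3600 987/200 46/9

Answer: 11719/2400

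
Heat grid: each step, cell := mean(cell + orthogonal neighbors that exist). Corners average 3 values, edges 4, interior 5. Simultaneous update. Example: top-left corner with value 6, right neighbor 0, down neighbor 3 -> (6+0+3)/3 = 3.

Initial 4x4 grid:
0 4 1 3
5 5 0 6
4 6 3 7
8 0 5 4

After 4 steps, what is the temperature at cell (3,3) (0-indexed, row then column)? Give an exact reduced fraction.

Answer: 274853/64800

Derivation:
Step 1: cell (3,3) = 16/3
Step 2: cell (3,3) = 40/9
Step 3: cell (3,3) = 9647/2160
Step 4: cell (3,3) = 274853/64800
Full grid after step 4:
  23849/7200 116581/36000 341263/108000 108061/32400
  89909/24000 211037/60000 64637/18000 98227/27000
  292559/72000 30641/7500 709619/180000 111451/27000
  23489/5400 299989/72000 920303/216000 274853/64800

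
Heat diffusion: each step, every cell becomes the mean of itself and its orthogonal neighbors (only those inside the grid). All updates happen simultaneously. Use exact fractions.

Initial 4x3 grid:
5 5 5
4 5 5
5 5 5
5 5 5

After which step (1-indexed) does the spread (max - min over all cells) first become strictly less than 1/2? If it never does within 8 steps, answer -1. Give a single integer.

Answer: 1

Derivation:
Step 1: max=5, min=14/3, spread=1/3
  -> spread < 1/2 first at step 1
Step 2: max=5, min=569/120, spread=31/120
Step 3: max=5, min=5189/1080, spread=211/1080
Step 4: max=8953/1800, min=523103/108000, spread=14077/108000
Step 5: max=536317/108000, min=4719593/972000, spread=5363/48600
Step 6: max=297131/60000, min=142059191/29160000, spread=93859/1166400
Step 7: max=480663533/97200000, min=8537725519/1749600000, spread=4568723/69984000
Step 8: max=14398381111/2916000000, min=513099564371/104976000000, spread=8387449/167961600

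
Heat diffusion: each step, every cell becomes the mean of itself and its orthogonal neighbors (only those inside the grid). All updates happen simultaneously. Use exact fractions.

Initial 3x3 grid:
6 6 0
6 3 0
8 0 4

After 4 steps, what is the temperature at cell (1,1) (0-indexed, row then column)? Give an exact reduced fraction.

Answer: 21409/6000

Derivation:
Step 1: cell (1,1) = 3
Step 2: cell (1,1) = 18/5
Step 3: cell (1,1) = 347/100
Step 4: cell (1,1) = 21409/6000
Full grid after step 4:
  2063/480 209003/57600 13067/4320
  729209/172800 21409/6000 488209/172800
  53081/12960 21867/6400 36901/12960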